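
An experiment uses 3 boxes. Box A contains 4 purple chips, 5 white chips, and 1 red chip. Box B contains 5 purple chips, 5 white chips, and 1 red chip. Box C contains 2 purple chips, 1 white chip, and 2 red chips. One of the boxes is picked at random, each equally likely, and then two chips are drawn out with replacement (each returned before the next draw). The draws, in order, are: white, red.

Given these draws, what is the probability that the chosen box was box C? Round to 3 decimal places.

0.467

Compute the likelihood of the observed sequence for each case: P(data | box A) = (5/10)(1/10) = 0.05; P(data | box B) = (5/11)(1/11) = 0.041322; P(data | box C) = (1/5)(2/5) = 0.08.
The prior-weighted likelihoods are 1/3 · 0.05 = 0.016667, 1/3 · 0.041322 = 0.013774, 1/3 · 0.08 = 0.026667; these sum to 0.057107.
By Bayes' rule, P(box C | data) = (0.026667) / (0.057107) = 0.46696.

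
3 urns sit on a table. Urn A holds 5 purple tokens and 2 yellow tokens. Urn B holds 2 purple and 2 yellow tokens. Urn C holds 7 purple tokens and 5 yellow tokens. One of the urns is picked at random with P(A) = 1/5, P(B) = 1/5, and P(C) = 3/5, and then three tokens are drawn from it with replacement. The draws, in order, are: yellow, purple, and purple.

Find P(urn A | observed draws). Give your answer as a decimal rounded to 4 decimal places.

Under each hypothesis, the probability of the observed sequence is: P(data | urn A) = (2/7)(5/7)(5/7) = 0.14577; P(data | urn B) = (2/4)(2/4)(2/4) = 0.125; P(data | urn C) = (5/12)(7/12)(7/12) = 0.14178.
Multiplying each by its prior: 1/5 · 0.14577 = 0.029155, 1/5 · 0.125 = 0.025, 3/5 · 0.14178 = 0.085069; summing to 0.13922.
Therefore the posterior P(urn A | data) = (0.029155) / (0.13922) = 0.20941.

0.2094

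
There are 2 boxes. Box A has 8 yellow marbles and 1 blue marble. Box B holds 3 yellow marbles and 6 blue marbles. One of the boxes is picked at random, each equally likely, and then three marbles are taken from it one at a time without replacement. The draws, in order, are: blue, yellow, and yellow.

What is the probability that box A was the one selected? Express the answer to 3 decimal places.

The likelihood of the observed sequence under each hypothesis: P(data | box A) = (1/9)(8/8)(7/7) = 1/9; P(data | box B) = (6/9)(3/8)(2/7) = 1/14.
The prior-weighted likelihoods are 1/2 · 1/9 = 1/18, 1/2 · 1/14 = 1/28; with total 23/252.
Hence P(box A | data) = (1/18) / (23/252) = 14/23.

0.609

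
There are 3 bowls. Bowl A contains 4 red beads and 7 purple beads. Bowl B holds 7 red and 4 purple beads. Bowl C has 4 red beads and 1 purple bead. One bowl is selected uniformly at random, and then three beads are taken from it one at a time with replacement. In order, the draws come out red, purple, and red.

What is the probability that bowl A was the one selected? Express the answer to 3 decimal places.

0.234

For each hypothesis, P(data | H) works out to: P(data | bowl A) = (4/11)(7/11)(4/11) = 0.084147; P(data | bowl B) = (7/11)(4/11)(7/11) = 0.14726; P(data | bowl C) = (4/5)(1/5)(4/5) = 0.128.
Weighting by the prior gives 1/3 · 0.084147 = 0.028049, 1/3 · 0.14726 = 0.049086, 1/3 · 0.128 = 0.042667; with total 0.1198.
So P(bowl A | data) = (0.028049) / (0.1198) = 0.23413.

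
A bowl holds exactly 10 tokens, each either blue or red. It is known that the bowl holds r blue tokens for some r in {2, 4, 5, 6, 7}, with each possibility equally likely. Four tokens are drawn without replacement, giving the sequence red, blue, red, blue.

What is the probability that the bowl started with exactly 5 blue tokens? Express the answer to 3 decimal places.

Compute the likelihood of the observed sequence for each case: P(data | r = 2) = (8/10)(2/9)(7/8)(1/7) = 1/45; P(data | r = 4) = (6/10)(4/9)(5/8)(3/7) = 1/14; P(data | r = 5) = (5/10)(5/9)(4/8)(4/7) = 5/63; P(data | r = 6) = (4/10)(6/9)(3/8)(5/7) = 1/14; P(data | r = 7) = (3/10)(7/9)(2/8)(6/7) = 1/20.
Weighting by the prior gives 1/5 · 1/45 = 1/225, 1/5 · 1/14 = 1/70, 1/5 · 5/63 = 1/63, 1/5 · 1/14 = 1/70, 1/5 · 1/20 = 1/100; with total 53/900.
Therefore the posterior P(r = 5 | data) = (1/63) / (53/900) = 100/371.

0.270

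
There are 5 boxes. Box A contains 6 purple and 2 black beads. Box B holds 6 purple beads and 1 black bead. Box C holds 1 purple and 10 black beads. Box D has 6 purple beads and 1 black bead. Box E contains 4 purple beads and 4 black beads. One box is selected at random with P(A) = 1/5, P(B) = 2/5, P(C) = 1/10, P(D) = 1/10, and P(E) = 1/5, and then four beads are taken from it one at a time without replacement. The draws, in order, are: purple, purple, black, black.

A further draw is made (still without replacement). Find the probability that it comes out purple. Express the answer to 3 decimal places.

0.647

For each hypothesis, P(data | H) works out to: P(data | box A) = (6/8)(5/7)(2/6)(1/5) = 1/28; P(data | box B) = (6/7)(5/6)(1/5)(0/4) = 0; P(data | box C) = (1/11)(0/10) = 0; P(data | box D) = (6/7)(5/6)(1/5)(0/4) = 0; P(data | box E) = (4/8)(3/7)(4/6)(3/5) = 3/35.
The prior-weighted likelihoods are 1/5 · 1/28 = 1/140, 2/5 · 0 = 0, 1/10 · 0 = 0, 1/10 · 0 = 0, 1/5 · 3/35 = 3/175; summing to 17/700.
Dividing through by the total gives posterior P(box A | data) = 5/17, P(box B | data) = 0, P(box C | data) = 0, P(box D | data) = 0, P(box E | data) = 12/17.
So P(purple next | data) = Σ P(purple next | H) P(H | data) = (1)(5/17) + (1/2)(12/17) = 11/17.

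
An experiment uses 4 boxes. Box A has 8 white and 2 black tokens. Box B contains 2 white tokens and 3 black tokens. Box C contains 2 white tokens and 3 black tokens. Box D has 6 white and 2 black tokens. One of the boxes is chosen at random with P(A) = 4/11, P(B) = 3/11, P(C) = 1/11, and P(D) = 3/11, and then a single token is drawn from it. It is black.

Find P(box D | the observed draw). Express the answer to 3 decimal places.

0.190

Compute the likelihood of this draw for each case: P(data | box A) = (2/10) = 1/5; P(data | box B) = (3/5) = 3/5; P(data | box C) = (3/5) = 3/5; P(data | box D) = (2/8) = 1/4.
Weighting by the prior gives 4/11 · 1/5 = 4/55, 3/11 · 3/5 = 9/55, 1/11 · 3/5 = 3/55, 3/11 · 1/4 = 3/44; summing to 79/220.
Hence P(box D | data) = (3/44) / (79/220) = 15/79.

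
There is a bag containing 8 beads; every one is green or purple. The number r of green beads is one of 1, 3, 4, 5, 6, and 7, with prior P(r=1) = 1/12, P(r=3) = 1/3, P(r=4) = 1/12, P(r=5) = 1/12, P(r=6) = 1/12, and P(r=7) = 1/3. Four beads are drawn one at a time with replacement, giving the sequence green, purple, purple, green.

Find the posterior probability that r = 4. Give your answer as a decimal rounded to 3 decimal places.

Compute the likelihood of the observed sequence for each case: P(data | r = 1) = (1/8)(7/8)(7/8)(1/8) = 0.011963; P(data | r = 3) = (3/8)(5/8)(5/8)(3/8) = 0.054932; P(data | r = 4) = (4/8)(4/8)(4/8)(4/8) = 0.0625; P(data | r = 5) = (5/8)(3/8)(3/8)(5/8) = 0.054932; P(data | r = 6) = (6/8)(2/8)(2/8)(6/8) = 0.035156; P(data | r = 7) = (7/8)(1/8)(1/8)(7/8) = 0.011963.
The prior-weighted likelihoods are 1/12 · 0.011963 = 0.00099691, 1/3 · 0.054932 = 0.018311, 1/12 · 0.0625 = 0.0052083, 1/12 · 0.054932 = 0.0045776, 1/12 · 0.035156 = 0.0029297, 1/3 · 0.011963 = 0.0039876; these sum to 0.036011.
So P(r = 4 | data) = (0.0052083) / (0.036011) = 0.14463.

0.145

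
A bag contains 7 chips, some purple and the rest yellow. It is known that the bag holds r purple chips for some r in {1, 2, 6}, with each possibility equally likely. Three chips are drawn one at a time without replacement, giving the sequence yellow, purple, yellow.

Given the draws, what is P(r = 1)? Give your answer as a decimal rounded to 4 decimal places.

The likelihood of the observed sequence under each hypothesis: P(data | r = 1) = (6/7)(1/6)(5/5) = 1/7; P(data | r = 2) = (5/7)(2/6)(4/5) = 4/21; P(data | r = 6) = (1/7)(6/6)(0/5) = 0.
Weighting by the prior gives 1/3 · 1/7 = 1/21, 1/3 · 4/21 = 4/63, 1/3 · 0 = 0; these sum to 1/9.
Hence P(r = 1 | data) = (1/21) / (1/9) = 3/7.

0.4286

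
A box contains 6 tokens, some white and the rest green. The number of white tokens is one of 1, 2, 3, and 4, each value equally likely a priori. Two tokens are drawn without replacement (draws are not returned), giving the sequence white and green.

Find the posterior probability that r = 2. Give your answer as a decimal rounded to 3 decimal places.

0.267

The likelihood of the observed sequence under each hypothesis: P(data | r = 1) = (1/6)(5/5) = 1/6; P(data | r = 2) = (2/6)(4/5) = 4/15; P(data | r = 3) = (3/6)(3/5) = 3/10; P(data | r = 4) = (4/6)(2/5) = 4/15.
The prior-weighted likelihoods are 1/4 · 1/6 = 1/24, 1/4 · 4/15 = 1/15, 1/4 · 3/10 = 3/40, 1/4 · 4/15 = 1/15; summing to 1/4.
So P(r = 2 | data) = (1/15) / (1/4) = 4/15.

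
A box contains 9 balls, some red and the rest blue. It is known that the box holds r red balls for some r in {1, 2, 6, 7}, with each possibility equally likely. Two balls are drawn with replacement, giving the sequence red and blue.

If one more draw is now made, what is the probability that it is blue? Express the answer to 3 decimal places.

0.502

The likelihood of the observed sequence under each hypothesis: P(data | r = 1) = (1/9)(8/9) = 8/81; P(data | r = 2) = (2/9)(7/9) = 14/81; P(data | r = 6) = (6/9)(3/9) = 2/9; P(data | r = 7) = (7/9)(2/9) = 14/81.
Weighting by the prior gives 1/4 · 8/81 = 2/81, 1/4 · 14/81 = 7/162, 1/4 · 2/9 = 1/18, 1/4 · 14/81 = 7/162; with total 1/6.
Normalising, the posterior is P(r = 1 | data) = 4/27, P(r = 2 | data) = 7/27, P(r = 6 | data) = 1/3, P(r = 7 | data) = 7/27.
The predictive probability is P(blue next | data) = (8/9)(4/27) + (7/9)(7/27) + (1/3)(1/3) + (2/9)(7/27) = 122/243.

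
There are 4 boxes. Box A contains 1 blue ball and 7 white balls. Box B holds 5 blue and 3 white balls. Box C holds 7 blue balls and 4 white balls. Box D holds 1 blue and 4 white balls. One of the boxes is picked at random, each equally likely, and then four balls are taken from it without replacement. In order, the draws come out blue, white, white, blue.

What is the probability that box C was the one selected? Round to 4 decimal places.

0.4712

The likelihood of the observed sequence under each hypothesis: P(data | box A) = (1/8)(7/7)(6/6)(0/5) = 0; P(data | box B) = (5/8)(3/7)(2/6)(4/5) = 1/14; P(data | box C) = (7/11)(4/10)(3/9)(6/8) = 7/110; P(data | box D) = (1/5)(4/4)(3/3)(0/2) = 0.
Weighting by the prior gives 1/4 · 0 = 0, 1/4 · 1/14 = 1/56, 1/4 · 7/110 = 7/440, 1/4 · 0 = 0; summing to 13/385.
By Bayes' rule, P(box C | data) = (7/440) / (13/385) = 49/104.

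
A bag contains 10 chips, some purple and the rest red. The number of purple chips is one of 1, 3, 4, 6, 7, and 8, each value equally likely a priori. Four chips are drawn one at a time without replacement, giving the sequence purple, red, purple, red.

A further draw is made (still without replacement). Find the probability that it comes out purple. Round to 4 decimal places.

0.5419

The likelihood of the observed sequence under each hypothesis: P(data | r = 1) = (1/10)(9/9)(0/8) = 0; P(data | r = 3) = (3/10)(7/9)(2/8)(6/7) = 0.05; P(data | r = 4) = (4/10)(6/9)(3/8)(5/7) = 0.071429; P(data | r = 6) = (6/10)(4/9)(5/8)(3/7) = 0.071429; P(data | r = 7) = (7/10)(3/9)(6/8)(2/7) = 0.05; P(data | r = 8) = (8/10)(2/9)(7/8)(1/7) = 0.022222.
Weighting by the prior gives 1/6 · 0 = 0, 1/6 · 0.05 = 0.0083333, 1/6 · 0.071429 = 0.011905, 1/6 · 0.071429 = 0.011905, 1/6 · 0.05 = 0.0083333, 1/6 · 0.022222 = 0.0037037; with total 0.04418.
Normalising, the posterior is P(r = 1 | data) = 0, P(r = 3 | data) = 0.18862, P(r = 4 | data) = 0.26946, P(r = 6 | data) = 0.26946, P(r = 7 | data) = 0.18862, P(r = 8 | data) = 0.083832.
The predictive probability is P(purple next | data) = (1/6)(0.18862) + (1/3)(0.26946) + (2/3)(0.26946) + (5/6)(0.18862) + (1)(0.083832) = 0.54192.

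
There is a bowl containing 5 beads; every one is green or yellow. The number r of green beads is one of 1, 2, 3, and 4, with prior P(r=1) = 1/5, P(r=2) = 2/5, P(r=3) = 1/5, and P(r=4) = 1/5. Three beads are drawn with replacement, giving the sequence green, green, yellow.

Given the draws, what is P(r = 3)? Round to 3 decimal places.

0.290

Under each hypothesis, the probability of the observed sequence is: P(data | r = 1) = (1/5)(1/5)(4/5) = 4/125; P(data | r = 2) = (2/5)(2/5)(3/5) = 12/125; P(data | r = 3) = (3/5)(3/5)(2/5) = 18/125; P(data | r = 4) = (4/5)(4/5)(1/5) = 16/125.
Weighting by the prior gives 1/5 · 4/125 = 4/625, 2/5 · 12/125 = 24/625, 1/5 · 18/125 = 18/625, 1/5 · 16/125 = 16/625; these sum to 62/625.
By Bayes' rule, P(r = 3 | data) = (18/625) / (62/625) = 9/31.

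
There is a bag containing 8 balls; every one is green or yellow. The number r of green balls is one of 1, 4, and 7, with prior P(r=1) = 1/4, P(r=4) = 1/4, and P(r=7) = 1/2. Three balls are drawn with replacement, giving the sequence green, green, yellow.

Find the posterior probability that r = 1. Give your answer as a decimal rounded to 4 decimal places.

For each hypothesis, P(data | H) works out to: P(data | r = 1) = (1/8)(1/8)(7/8) = 0.013672; P(data | r = 4) = (4/8)(4/8)(4/8) = 0.125; P(data | r = 7) = (7/8)(7/8)(1/8) = 0.095703.
Multiplying each by its prior: 1/4 · 0.013672 = 0.003418, 1/4 · 0.125 = 0.03125, 1/2 · 0.095703 = 0.047852; these sum to 0.08252.
Therefore the posterior P(r = 1 | data) = (0.003418) / (0.08252) = 0.04142.

0.0414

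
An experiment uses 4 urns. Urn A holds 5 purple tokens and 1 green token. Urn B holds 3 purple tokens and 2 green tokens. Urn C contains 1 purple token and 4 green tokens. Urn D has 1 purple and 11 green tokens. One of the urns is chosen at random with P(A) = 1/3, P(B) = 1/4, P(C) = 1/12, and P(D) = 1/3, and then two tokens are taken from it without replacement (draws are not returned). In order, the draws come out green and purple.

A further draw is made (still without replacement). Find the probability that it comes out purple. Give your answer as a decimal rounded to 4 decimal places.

For each hypothesis, P(data | H) works out to: P(data | urn A) = (1/6)(5/5) = 1/6; P(data | urn B) = (2/5)(3/4) = 3/10; P(data | urn C) = (4/5)(1/4) = 1/5; P(data | urn D) = (11/12)(1/11) = 1/12.
The prior-weighted likelihoods are 1/3 · 1/6 = 1/18, 1/4 · 3/10 = 3/40, 1/12 · 1/5 = 1/60, 1/3 · 1/12 = 1/36; with total 7/40.
Dividing through by the total gives posterior P(urn A | data) = 20/63, P(urn B | data) = 3/7, P(urn C | data) = 2/21, P(urn D | data) = 10/63.
The predictive probability is P(purple next | data) = (1)(20/63) + (2/3)(3/7) + (0)(2/21) + (0)(10/63) = 38/63.

0.6032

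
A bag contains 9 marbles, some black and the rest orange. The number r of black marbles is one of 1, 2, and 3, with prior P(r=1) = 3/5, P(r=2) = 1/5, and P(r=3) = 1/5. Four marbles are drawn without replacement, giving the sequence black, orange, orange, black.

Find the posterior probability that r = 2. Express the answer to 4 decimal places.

0.3182

The likelihood of the observed sequence under each hypothesis: P(data | r = 1) = (1/9)(8/8)(7/7)(0/6) = 0; P(data | r = 2) = (2/9)(7/8)(6/7)(1/6) = 1/36; P(data | r = 3) = (3/9)(6/8)(5/7)(2/6) = 5/84.
Multiplying each by its prior: 3/5 · 0 = 0, 1/5 · 1/36 = 1/180, 1/5 · 5/84 = 1/84; these sum to 11/630.
Therefore the posterior P(r = 2 | data) = (1/180) / (11/630) = 7/22.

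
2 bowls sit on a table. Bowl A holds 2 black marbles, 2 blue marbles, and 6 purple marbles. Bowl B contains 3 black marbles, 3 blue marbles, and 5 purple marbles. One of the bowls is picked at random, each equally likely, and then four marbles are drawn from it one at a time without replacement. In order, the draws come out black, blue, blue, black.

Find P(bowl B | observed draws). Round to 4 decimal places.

Under each hypothesis, the probability of the observed sequence is: P(data | bowl A) = (2/10)(2/9)(1/8)(1/7) = 0.00079365; P(data | bowl B) = (3/11)(3/10)(2/9)(2/8) = 0.0045455.
Multiplying each by its prior: 1/2 · 0.00079365 = 0.00039683, 1/2 · 0.0045455 = 0.0022727; these sum to 0.0026696.
By Bayes' rule, P(bowl B | data) = (0.0022727) / (0.0026696) = 0.85135.

0.8514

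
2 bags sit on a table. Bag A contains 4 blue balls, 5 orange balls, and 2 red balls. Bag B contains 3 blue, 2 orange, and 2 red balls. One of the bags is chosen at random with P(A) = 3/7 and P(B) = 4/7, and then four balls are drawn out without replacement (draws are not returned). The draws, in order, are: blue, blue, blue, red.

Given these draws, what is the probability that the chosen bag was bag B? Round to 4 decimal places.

0.7586

Compute the likelihood of the observed sequence for each case: P(data | bag A) = (4/11)(3/10)(2/9)(2/8) = 0.0060606; P(data | bag B) = (3/7)(2/6)(1/5)(2/4) = 0.014286.
Weighting by the prior gives 3/7 · 0.0060606 = 0.0025974, 4/7 · 0.014286 = 0.0081633; summing to 0.010761.
Hence P(bag B | data) = (0.0081633) / (0.010761) = 0.75862.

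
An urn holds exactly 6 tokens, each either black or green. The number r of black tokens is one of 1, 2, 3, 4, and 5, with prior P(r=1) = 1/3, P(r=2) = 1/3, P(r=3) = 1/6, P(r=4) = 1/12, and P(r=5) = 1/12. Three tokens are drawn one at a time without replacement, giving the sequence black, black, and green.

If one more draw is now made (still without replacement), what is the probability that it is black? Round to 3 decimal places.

Under each hypothesis, the probability of the observed sequence is: P(data | r = 1) = (1/6)(0/5) = 0; P(data | r = 2) = (2/6)(1/5)(4/4) = 1/15; P(data | r = 3) = (3/6)(2/5)(3/4) = 3/20; P(data | r = 4) = (4/6)(3/5)(2/4) = 1/5; P(data | r = 5) = (5/6)(4/5)(1/4) = 1/6.
Weighting by the prior gives 1/3 · 0 = 0, 1/3 · 1/15 = 1/45, 1/6 · 3/20 = 1/40, 1/12 · 1/5 = 1/60, 1/12 · 1/6 = 1/72; with total 7/90.
Normalising, the posterior is P(r = 1 | data) = 0, P(r = 2 | data) = 2/7, P(r = 3 | data) = 9/28, P(r = 4 | data) = 3/14, P(r = 5 | data) = 5/28.
The predictive probability is P(black next | data) = (0)(2/7) + (1/3)(9/28) + (2/3)(3/14) + (1)(5/28) = 3/7.

0.429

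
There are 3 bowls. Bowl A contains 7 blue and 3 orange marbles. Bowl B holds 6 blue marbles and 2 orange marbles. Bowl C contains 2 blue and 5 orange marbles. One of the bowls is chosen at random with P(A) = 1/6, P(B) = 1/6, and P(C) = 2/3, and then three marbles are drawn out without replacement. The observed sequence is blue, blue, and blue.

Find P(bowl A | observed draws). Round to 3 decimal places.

0.450

Under each hypothesis, the probability of the observed sequence is: P(data | bowl A) = (7/10)(6/9)(5/8) = 0.29167; P(data | bowl B) = (6/8)(5/7)(4/6) = 0.35714; P(data | bowl C) = (2/7)(1/6)(0/5) = 0.
Multiplying each by its prior: 1/6 · 0.29167 = 0.048611, 1/6 · 0.35714 = 0.059524, 2/3 · 0 = 0; these sum to 0.10813.
Hence P(bowl A | data) = (0.048611) / (0.10813) = 0.44954.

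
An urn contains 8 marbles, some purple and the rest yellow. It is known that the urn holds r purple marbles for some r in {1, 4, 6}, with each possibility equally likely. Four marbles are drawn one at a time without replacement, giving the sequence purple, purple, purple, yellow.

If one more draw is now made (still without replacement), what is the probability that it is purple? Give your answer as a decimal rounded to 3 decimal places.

0.607

Under each hypothesis, the probability of the observed sequence is: P(data | r = 1) = (1/8)(0/7) = 0; P(data | r = 4) = (4/8)(3/7)(2/6)(4/5) = 2/35; P(data | r = 6) = (6/8)(5/7)(4/6)(2/5) = 1/7.
The prior-weighted likelihoods are 1/3 · 0 = 0, 1/3 · 2/35 = 2/105, 1/3 · 1/7 = 1/21; summing to 1/15.
Normalising, the posterior is P(r = 1 | data) = 0, P(r = 4 | data) = 2/7, P(r = 6 | data) = 5/7.
So P(purple next | data) = Σ P(purple next | H) P(H | data) = (1/4)(2/7) + (3/4)(5/7) = 17/28.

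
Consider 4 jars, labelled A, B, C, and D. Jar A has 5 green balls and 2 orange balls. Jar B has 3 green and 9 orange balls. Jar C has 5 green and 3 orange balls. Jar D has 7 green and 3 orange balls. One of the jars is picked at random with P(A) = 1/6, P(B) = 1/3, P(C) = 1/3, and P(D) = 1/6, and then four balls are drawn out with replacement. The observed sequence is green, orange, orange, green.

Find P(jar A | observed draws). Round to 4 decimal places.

Compute the likelihood of the observed sequence for each case: P(data | jar A) = (5/7)(2/7)(2/7)(5/7) = 0.041649; P(data | jar B) = (3/12)(9/12)(9/12)(3/12) = 0.035156; P(data | jar C) = (5/8)(3/8)(3/8)(5/8) = 0.054932; P(data | jar D) = (7/10)(3/10)(3/10)(7/10) = 0.0441.
The prior-weighted likelihoods are 1/6 · 0.041649 = 0.0069416, 1/3 · 0.035156 = 0.011719, 1/3 · 0.054932 = 0.018311, 1/6 · 0.0441 = 0.00735; summing to 0.044321.
So P(jar A | data) = (0.0069416) / (0.044321) = 0.15662.

0.1566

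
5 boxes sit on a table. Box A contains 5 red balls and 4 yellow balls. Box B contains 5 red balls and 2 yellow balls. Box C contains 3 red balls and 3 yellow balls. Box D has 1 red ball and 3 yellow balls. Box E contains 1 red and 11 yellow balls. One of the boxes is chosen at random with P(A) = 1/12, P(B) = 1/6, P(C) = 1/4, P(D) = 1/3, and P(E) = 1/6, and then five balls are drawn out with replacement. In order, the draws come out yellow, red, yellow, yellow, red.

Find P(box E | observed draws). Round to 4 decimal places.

For each hypothesis, P(data | H) works out to: P(data | box A) = (4/9)(5/9)(4/9)(4/9)(5/9) = 0.027096; P(data | box B) = (2/7)(5/7)(2/7)(2/7)(5/7) = 0.0119; P(data | box C) = (3/6)(3/6)(3/6)(3/6)(3/6) = 0.03125; P(data | box D) = (3/4)(1/4)(3/4)(3/4)(1/4) = 0.026367; P(data | box E) = (11/12)(1/12)(11/12)(11/12)(1/12) = 0.005349.
Weighting by the prior gives 1/12 · 0.027096 = 0.002258, 1/6 · 0.0119 = 0.0019833, 1/4 · 0.03125 = 0.0078125, 1/3 · 0.026367 = 0.0087891, 1/6 · 0.005349 = 0.0008915; these sum to 0.021734.
So P(box E | data) = (0.0008915) / (0.021734) = 0.041018.

0.0410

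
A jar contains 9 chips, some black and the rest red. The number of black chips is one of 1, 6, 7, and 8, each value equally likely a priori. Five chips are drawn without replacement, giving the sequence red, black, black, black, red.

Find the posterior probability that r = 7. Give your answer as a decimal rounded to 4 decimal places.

0.3684

The likelihood of the observed sequence under each hypothesis: P(data | r = 1) = (8/9)(1/8)(0/7) = 0; P(data | r = 6) = (3/9)(6/8)(5/7)(4/6)(2/5) = 0.047619; P(data | r = 7) = (2/9)(7/8)(6/7)(5/6)(1/5) = 0.027778; P(data | r = 8) = (1/9)(8/8)(7/7)(6/6)(0/5) = 0.
Multiplying each by its prior: 1/4 · 0 = 0, 1/4 · 0.047619 = 0.011905, 1/4 · 0.027778 = 0.0069444, 1/4 · 0 = 0; with total 0.018849.
Hence P(r = 7 | data) = (0.0069444) / (0.018849) = 0.36842.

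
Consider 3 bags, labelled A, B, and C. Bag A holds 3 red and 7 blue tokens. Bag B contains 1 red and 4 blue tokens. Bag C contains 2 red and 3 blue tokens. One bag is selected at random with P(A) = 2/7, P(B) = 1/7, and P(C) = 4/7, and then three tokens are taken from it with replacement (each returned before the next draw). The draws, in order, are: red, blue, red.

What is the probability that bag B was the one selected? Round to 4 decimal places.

Under each hypothesis, the probability of the observed sequence is: P(data | bag A) = (3/10)(7/10)(3/10) = 0.063; P(data | bag B) = (1/5)(4/5)(1/5) = 0.032; P(data | bag C) = (2/5)(3/5)(2/5) = 0.096.
Multiplying each by its prior: 2/7 · 0.063 = 0.018, 1/7 · 0.032 = 0.0045714, 4/7 · 0.096 = 0.054857; summing to 0.077429.
So P(bag B | data) = (0.0045714) / (0.077429) = 0.059041.

0.0590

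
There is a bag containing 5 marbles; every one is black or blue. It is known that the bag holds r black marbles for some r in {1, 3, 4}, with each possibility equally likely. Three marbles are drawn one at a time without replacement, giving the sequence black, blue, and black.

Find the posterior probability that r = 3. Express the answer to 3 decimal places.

0.500

The likelihood of the observed sequence under each hypothesis: P(data | r = 1) = (1/5)(4/4)(0/3) = 0; P(data | r = 3) = (3/5)(2/4)(2/3) = 1/5; P(data | r = 4) = (4/5)(1/4)(3/3) = 1/5.
Weighting by the prior gives 1/3 · 0 = 0, 1/3 · 1/5 = 1/15, 1/3 · 1/5 = 1/15; these sum to 2/15.
Therefore the posterior P(r = 3 | data) = (1/15) / (2/15) = 1/2.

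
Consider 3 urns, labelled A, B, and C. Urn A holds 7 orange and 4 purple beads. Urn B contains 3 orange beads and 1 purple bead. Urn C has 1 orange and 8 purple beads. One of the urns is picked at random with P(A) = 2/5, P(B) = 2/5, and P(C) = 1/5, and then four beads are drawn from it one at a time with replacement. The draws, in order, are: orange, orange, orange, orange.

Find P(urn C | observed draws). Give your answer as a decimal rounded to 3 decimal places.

For each hypothesis, P(data | H) works out to: P(data | urn A) = (7/11)(7/11)(7/11)(7/11) = 0.16399; P(data | urn B) = (3/4)(3/4)(3/4)(3/4) = 0.31641; P(data | urn C) = (1/9)(1/9)(1/9)(1/9) = 0.00015242.
Weighting by the prior gives 2/5 · 0.16399 = 0.065597, 2/5 · 0.31641 = 0.12656, 1/5 · 0.00015242 = 3.0483e-05; these sum to 0.19219.
By Bayes' rule, P(urn C | data) = (3.0483e-05) / (0.19219) = 0.00015861.

0.000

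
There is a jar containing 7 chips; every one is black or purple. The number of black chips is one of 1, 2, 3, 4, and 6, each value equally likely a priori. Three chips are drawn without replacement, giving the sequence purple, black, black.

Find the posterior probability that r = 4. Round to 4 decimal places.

For each hypothesis, P(data | H) works out to: P(data | r = 1) = (6/7)(1/6)(0/5) = 0; P(data | r = 2) = (5/7)(2/6)(1/5) = 1/21; P(data | r = 3) = (4/7)(3/6)(2/5) = 4/35; P(data | r = 4) = (3/7)(4/6)(3/5) = 6/35; P(data | r = 6) = (1/7)(6/6)(5/5) = 1/7.
Weighting by the prior gives 1/5 · 0 = 0, 1/5 · 1/21 = 1/105, 1/5 · 4/35 = 4/175, 1/5 · 6/35 = 6/175, 1/5 · 1/7 = 1/35; these sum to 2/21.
Hence P(r = 4 | data) = (6/175) / (2/21) = 9/25.

0.3600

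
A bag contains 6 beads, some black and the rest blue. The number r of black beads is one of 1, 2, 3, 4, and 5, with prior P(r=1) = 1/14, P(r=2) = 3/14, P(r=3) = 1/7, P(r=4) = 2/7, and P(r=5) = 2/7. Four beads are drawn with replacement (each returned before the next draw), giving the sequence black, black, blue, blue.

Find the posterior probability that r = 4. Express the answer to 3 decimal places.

0.348

Under each hypothesis, the probability of the observed sequence is: P(data | r = 1) = (1/6)(1/6)(5/6)(5/6) = 0.01929; P(data | r = 2) = (2/6)(2/6)(4/6)(4/6) = 0.049383; P(data | r = 3) = (3/6)(3/6)(3/6)(3/6) = 0.0625; P(data | r = 4) = (4/6)(4/6)(2/6)(2/6) = 0.049383; P(data | r = 5) = (5/6)(5/6)(1/6)(1/6) = 0.01929.
Multiplying each by its prior: 1/14 · 0.01929 = 0.0013779, 3/14 · 0.049383 = 0.010582, 1/7 · 0.0625 = 0.0089286, 2/7 · 0.049383 = 0.014109, 2/7 · 0.01929 = 0.0055115; summing to 0.040509.
So P(r = 4 | data) = (0.014109) / (0.040509) = 0.3483.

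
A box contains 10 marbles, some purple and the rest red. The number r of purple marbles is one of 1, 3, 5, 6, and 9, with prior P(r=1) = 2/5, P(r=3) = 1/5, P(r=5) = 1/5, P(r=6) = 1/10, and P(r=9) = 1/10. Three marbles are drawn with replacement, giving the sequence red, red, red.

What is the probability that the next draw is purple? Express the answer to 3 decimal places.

0.169

Under each hypothesis, the probability of the observed sequence is: P(data | r = 1) = (9/10)(9/10)(9/10) = 0.729; P(data | r = 3) = (7/10)(7/10)(7/10) = 0.343; P(data | r = 5) = (5/10)(5/10)(5/10) = 0.125; P(data | r = 6) = (4/10)(4/10)(4/10) = 0.064; P(data | r = 9) = (1/10)(1/10)(1/10) = 0.001.
The prior-weighted likelihoods are 2/5 · 0.729 = 0.2916, 1/5 · 0.343 = 0.0686, 1/5 · 0.125 = 0.025, 1/10 · 0.064 = 0.0064, 1/10 · 0.001 = 0.0001; with total 0.3917.
Dividing through by the total gives posterior P(r = 1 | data) = 0.74445, P(r = 3 | data) = 0.17513, P(r = 5 | data) = 0.063824, P(r = 6 | data) = 0.016339, P(r = 9 | data) = 0.0002553.
Averaging over the posterior, P(purple next | data) = (1/10)(0.74445) + (3/10)(0.17513) + (1/2)(0.063824) + (3/5)(0.016339) + (9/10)(0.0002553) = 0.16893.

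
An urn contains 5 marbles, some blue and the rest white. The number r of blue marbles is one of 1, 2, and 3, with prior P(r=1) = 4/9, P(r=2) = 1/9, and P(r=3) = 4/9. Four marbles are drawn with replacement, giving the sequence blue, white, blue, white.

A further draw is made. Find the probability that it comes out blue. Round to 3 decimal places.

For each hypothesis, P(data | H) works out to: P(data | r = 1) = (1/5)(4/5)(1/5)(4/5) = 0.0256; P(data | r = 2) = (2/5)(3/5)(2/5)(3/5) = 0.0576; P(data | r = 3) = (3/5)(2/5)(3/5)(2/5) = 0.0576.
Weighting by the prior gives 4/9 · 0.0256 = 0.011378, 1/9 · 0.0576 = 0.0064, 4/9 · 0.0576 = 0.0256; these sum to 0.043378.
The posterior is then P(r = 1 | data) = 0.2623, P(r = 2 | data) = 0.14754, P(r = 3 | data) = 0.59016.
Averaging over the posterior, P(blue next | data) = (1/5)(0.2623) + (2/5)(0.14754) + (3/5)(0.59016) = 0.46557.

0.466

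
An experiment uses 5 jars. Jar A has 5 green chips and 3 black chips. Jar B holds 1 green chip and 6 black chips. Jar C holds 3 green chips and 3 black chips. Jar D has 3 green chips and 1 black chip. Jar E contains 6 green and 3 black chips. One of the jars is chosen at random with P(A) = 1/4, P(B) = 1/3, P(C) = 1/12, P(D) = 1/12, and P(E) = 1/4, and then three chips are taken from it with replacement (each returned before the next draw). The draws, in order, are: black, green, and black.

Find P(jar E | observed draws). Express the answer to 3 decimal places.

0.206

Under each hypothesis, the probability of the observed sequence is: P(data | jar A) = (3/8)(5/8)(3/8) = 0.087891; P(data | jar B) = (6/7)(1/7)(6/7) = 0.10496; P(data | jar C) = (3/6)(3/6)(3/6) = 0.125; P(data | jar D) = (1/4)(3/4)(1/4) = 0.046875; P(data | jar E) = (3/9)(6/9)(3/9) = 0.074074.
The prior-weighted likelihoods are 1/4 · 0.087891 = 0.021973, 1/3 · 0.10496 = 0.034985, 1/12 · 0.125 = 0.010417, 1/12 · 0.046875 = 0.0039062, 1/4 · 0.074074 = 0.018519; with total 0.0898.
Therefore the posterior P(jar E | data) = (0.018519) / (0.0898) = 0.20622.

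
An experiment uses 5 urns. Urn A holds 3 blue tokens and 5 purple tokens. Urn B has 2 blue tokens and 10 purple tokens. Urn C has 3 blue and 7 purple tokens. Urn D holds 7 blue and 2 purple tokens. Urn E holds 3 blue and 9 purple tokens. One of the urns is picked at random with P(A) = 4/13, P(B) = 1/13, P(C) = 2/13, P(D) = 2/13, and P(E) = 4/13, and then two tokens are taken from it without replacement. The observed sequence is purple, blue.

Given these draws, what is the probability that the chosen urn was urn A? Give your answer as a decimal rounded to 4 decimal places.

For each hypothesis, P(data | H) works out to: P(data | urn A) = (5/8)(3/7) = 0.26786; P(data | urn B) = (10/12)(2/11) = 0.15152; P(data | urn C) = (7/10)(3/9) = 0.23333; P(data | urn D) = (2/9)(7/8) = 0.19444; P(data | urn E) = (9/12)(3/11) = 0.20455.
Weighting by the prior gives 4/13 · 0.26786 = 0.082418, 1/13 · 0.15152 = 0.011655, 2/13 · 0.23333 = 0.035897, 2/13 · 0.19444 = 0.029915, 4/13 · 0.20455 = 0.062937; summing to 0.22282.
So P(urn A | data) = (0.082418) / (0.22282) = 0.36988.

0.3699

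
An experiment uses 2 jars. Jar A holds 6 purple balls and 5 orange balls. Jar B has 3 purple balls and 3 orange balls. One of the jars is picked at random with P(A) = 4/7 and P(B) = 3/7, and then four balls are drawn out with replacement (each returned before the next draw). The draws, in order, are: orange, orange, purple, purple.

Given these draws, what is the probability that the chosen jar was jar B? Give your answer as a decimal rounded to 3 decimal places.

Compute the likelihood of the observed sequence for each case: P(data | jar A) = (5/11)(5/11)(6/11)(6/11) = 0.061471; P(data | jar B) = (3/6)(3/6)(3/6)(3/6) = 0.0625.
The prior-weighted likelihoods are 4/7 · 0.061471 = 0.035126, 3/7 · 0.0625 = 0.026786; these sum to 0.061912.
So P(jar B | data) = (0.026786) / (0.061912) = 0.43264.

0.433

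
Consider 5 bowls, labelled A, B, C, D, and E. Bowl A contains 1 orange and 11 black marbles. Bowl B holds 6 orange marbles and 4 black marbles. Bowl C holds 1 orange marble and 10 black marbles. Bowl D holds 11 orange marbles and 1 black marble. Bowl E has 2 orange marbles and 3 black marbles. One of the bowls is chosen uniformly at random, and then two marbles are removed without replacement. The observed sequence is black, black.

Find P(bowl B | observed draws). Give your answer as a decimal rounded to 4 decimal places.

Under each hypothesis, the probability of the observed sequence is: P(data | bowl A) = (11/12)(10/11) = 5/6; P(data | bowl B) = (4/10)(3/9) = 2/15; P(data | bowl C) = (10/11)(9/10) = 9/11; P(data | bowl D) = (1/12)(0/11) = 0; P(data | bowl E) = (3/5)(2/4) = 3/10.
Weighting by the prior gives 1/5 · 5/6 = 1/6, 1/5 · 2/15 = 2/75, 1/5 · 9/11 = 9/55, 1/5 · 0 = 0, 1/5 · 3/10 = 3/50; summing to 344/825.
Therefore the posterior P(bowl B | data) = (2/75) / (344/825) = 11/172.

0.0640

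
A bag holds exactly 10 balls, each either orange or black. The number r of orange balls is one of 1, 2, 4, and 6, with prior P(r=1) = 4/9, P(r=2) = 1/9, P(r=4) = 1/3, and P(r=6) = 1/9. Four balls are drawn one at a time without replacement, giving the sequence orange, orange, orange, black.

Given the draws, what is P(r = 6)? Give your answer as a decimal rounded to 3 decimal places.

0.526

Compute the likelihood of the observed sequence for each case: P(data | r = 1) = (1/10)(0/9) = 0; P(data | r = 2) = (2/10)(1/9)(0/8) = 0; P(data | r = 4) = (4/10)(3/9)(2/8)(6/7) = 1/35; P(data | r = 6) = (6/10)(5/9)(4/8)(4/7) = 2/21.
Multiplying each by its prior: 4/9 · 0 = 0, 1/9 · 0 = 0, 1/3 · 1/35 = 1/105, 1/9 · 2/21 = 2/189; with total 19/945.
Hence P(r = 6 | data) = (2/189) / (19/945) = 10/19.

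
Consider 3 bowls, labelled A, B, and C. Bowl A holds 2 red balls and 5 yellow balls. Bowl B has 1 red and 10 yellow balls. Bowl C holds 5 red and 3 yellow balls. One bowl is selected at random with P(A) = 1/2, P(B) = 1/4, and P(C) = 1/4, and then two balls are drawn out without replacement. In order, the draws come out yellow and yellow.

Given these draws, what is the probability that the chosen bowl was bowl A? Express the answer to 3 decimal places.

0.507

The likelihood of the observed sequence under each hypothesis: P(data | bowl A) = (5/7)(4/6) = 0.47619; P(data | bowl B) = (10/11)(9/10) = 0.81818; P(data | bowl C) = (3/8)(2/7) = 0.10714.
The prior-weighted likelihoods are 1/2 · 0.47619 = 0.2381, 1/4 · 0.81818 = 0.20455, 1/4 · 0.10714 = 0.026786; these sum to 0.46943.
So P(bowl A | data) = (0.2381) / (0.46943) = 0.5072.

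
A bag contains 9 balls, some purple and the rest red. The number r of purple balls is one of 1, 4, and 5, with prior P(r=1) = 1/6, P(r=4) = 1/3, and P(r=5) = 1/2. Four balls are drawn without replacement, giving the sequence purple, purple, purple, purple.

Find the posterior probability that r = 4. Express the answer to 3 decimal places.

Compute the likelihood of the observed sequence for each case: P(data | r = 1) = (1/9)(0/8) = 0; P(data | r = 4) = (4/9)(3/8)(2/7)(1/6) = 1/126; P(data | r = 5) = (5/9)(4/8)(3/7)(2/6) = 5/126.
Multiplying each by its prior: 1/6 · 0 = 0, 1/3 · 1/126 = 1/378, 1/2 · 5/126 = 5/252; with total 17/756.
Therefore the posterior P(r = 4 | data) = (1/378) / (17/756) = 2/17.

0.118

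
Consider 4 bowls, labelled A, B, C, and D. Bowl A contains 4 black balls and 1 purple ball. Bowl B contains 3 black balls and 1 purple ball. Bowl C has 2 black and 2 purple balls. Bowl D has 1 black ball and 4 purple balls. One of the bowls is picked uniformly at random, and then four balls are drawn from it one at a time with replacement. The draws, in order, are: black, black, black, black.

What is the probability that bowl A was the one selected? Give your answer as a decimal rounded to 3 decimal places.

Under each hypothesis, the probability of the observed sequence is: P(data | bowl A) = (4/5)(4/5)(4/5)(4/5) = 0.4096; P(data | bowl B) = (3/4)(3/4)(3/4)(3/4) = 0.31641; P(data | bowl C) = (2/4)(2/4)(2/4)(2/4) = 0.0625; P(data | bowl D) = (1/5)(1/5)(1/5)(1/5) = 0.0016.
The prior-weighted likelihoods are 1/4 · 0.4096 = 0.1024, 1/4 · 0.31641 = 0.079102, 1/4 · 0.0625 = 0.015625, 1/4 · 0.0016 = 0.0004; summing to 0.19753.
Therefore the posterior P(bowl A | data) = (0.1024) / (0.19753) = 0.51841.

0.518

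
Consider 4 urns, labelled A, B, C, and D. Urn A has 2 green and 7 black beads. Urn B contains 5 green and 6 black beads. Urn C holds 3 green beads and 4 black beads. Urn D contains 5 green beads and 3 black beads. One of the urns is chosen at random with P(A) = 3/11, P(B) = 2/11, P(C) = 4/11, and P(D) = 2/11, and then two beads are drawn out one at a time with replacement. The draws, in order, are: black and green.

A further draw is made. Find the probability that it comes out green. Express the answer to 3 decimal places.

0.428

Compute the likelihood of the observed sequence for each case: P(data | urn A) = (7/9)(2/9) = 0.17284; P(data | urn B) = (6/11)(5/11) = 0.24793; P(data | urn C) = (4/7)(3/7) = 0.2449; P(data | urn D) = (3/8)(5/8) = 0.23438.
Multiplying each by its prior: 3/11 · 0.17284 = 0.047138, 2/11 · 0.24793 = 0.045079, 4/11 · 0.2449 = 0.089054, 2/11 · 0.23438 = 0.042614; with total 0.22388.
The posterior is then P(urn A | data) = 0.21055, P(urn B | data) = 0.20135, P(urn C | data) = 0.39777, P(urn D | data) = 0.19034.
So P(green next | data) = Σ P(green next | H) P(H | data) = (2/9)(0.21055) + (5/11)(0.20135) + (3/7)(0.39777) + (5/8)(0.19034) = 0.42774.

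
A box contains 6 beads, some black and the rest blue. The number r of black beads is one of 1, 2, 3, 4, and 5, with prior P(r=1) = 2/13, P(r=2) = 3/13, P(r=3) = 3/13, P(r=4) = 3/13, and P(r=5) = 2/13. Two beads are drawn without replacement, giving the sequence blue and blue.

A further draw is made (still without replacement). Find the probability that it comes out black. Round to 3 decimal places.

0.475

Compute the likelihood of the observed sequence for each case: P(data | r = 1) = (5/6)(4/5) = 2/3; P(data | r = 2) = (4/6)(3/5) = 2/5; P(data | r = 3) = (3/6)(2/5) = 1/5; P(data | r = 4) = (2/6)(1/5) = 1/15; P(data | r = 5) = (1/6)(0/5) = 0.
Weighting by the prior gives 2/13 · 2/3 = 4/39, 3/13 · 2/5 = 6/65, 3/13 · 1/5 = 3/65, 3/13 · 1/15 = 1/65, 2/13 · 0 = 0; these sum to 10/39.
Normalising, the posterior is P(r = 1 | data) = 2/5, P(r = 2 | data) = 9/25, P(r = 3 | data) = 9/50, P(r = 4 | data) = 3/50, P(r = 5 | data) = 0.
The predictive probability is P(black next | data) = (1/4)(2/5) + (1/2)(9/25) + (3/4)(9/50) + (1)(3/50) = 19/40.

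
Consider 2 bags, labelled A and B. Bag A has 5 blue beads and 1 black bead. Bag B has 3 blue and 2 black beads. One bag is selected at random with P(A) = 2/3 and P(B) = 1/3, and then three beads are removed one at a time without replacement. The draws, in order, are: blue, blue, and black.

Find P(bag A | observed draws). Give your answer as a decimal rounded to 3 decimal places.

Under each hypothesis, the probability of the observed sequence is: P(data | bag A) = (5/6)(4/5)(1/4) = 1/6; P(data | bag B) = (3/5)(2/4)(2/3) = 1/5.
The prior-weighted likelihoods are 2/3 · 1/6 = 1/9, 1/3 · 1/5 = 1/15; with total 8/45.
Therefore the posterior P(bag A | data) = (1/9) / (8/45) = 5/8.

0.625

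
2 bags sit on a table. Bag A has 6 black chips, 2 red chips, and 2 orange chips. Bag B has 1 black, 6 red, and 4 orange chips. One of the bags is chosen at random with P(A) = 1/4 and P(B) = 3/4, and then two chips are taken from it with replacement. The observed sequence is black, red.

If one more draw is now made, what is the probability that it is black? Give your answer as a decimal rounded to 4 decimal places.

0.3182

Compute the likelihood of the observed sequence for each case: P(data | bag A) = (6/10)(2/10) = 0.12; P(data | bag B) = (1/11)(6/11) = 0.049587.
Multiplying each by its prior: 1/4 · 0.12 = 0.03, 3/4 · 0.049587 = 0.03719; these sum to 0.06719.
Normalising, the posterior is P(bag A | data) = 0.44649, P(bag B | data) = 0.55351.
Averaging over the posterior, P(black next | data) = (3/5)(0.44649) + (1/11)(0.55351) = 0.31822.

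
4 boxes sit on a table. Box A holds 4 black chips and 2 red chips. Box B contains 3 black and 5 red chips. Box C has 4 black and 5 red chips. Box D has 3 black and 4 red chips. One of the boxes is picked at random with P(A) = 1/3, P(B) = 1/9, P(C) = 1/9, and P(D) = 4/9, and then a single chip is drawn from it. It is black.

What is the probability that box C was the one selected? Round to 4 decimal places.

Compute the likelihood of this draw for each case: P(data | box A) = (4/6) = 0.66667; P(data | box B) = (3/8) = 0.375; P(data | box C) = (4/9) = 0.44444; P(data | box D) = (3/7) = 0.42857.
Weighting by the prior gives 1/3 · 0.66667 = 0.22222, 1/9 · 0.375 = 0.041667, 1/9 · 0.44444 = 0.049383, 4/9 · 0.42857 = 0.19048; these sum to 0.50375.
Hence P(box C | data) = (0.049383) / (0.50375) = 0.098031.

0.0980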